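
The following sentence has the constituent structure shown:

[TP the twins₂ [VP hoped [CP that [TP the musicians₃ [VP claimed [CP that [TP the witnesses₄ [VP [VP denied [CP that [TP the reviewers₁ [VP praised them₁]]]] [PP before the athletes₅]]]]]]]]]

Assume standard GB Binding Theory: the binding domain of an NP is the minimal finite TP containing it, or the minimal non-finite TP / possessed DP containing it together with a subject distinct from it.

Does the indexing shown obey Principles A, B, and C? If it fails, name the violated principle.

The two coindexed NPs are *the reviewers₁* and *them₁*.
*them₁* is a pronoun. Its binding domain is the embedded TP, whose subject is the reviewers₁.
*the reviewers₁* c-commands it within that domain and carries the same index.
The pronoun is locally bound → Principle B violation.

Principle B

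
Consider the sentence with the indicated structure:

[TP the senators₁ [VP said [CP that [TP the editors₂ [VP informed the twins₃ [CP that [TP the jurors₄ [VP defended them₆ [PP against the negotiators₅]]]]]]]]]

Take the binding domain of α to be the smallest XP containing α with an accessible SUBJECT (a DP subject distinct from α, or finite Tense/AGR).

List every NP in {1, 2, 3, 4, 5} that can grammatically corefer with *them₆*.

{1, 2, 3}

*them* is a pronoun, so Principle B applies: it must be free in its binding domain.
Binding domain of *them₆*: the embedded TP, whose subject is the jurors₄.
*the senators₁* c-commands the pronoun but from outside its binding domain, and is not c-commanded by it → coindexation permitted.
*the editors₂* c-commands the pronoun but from outside its binding domain, and is not c-commanded by it → coindexation permitted.
*the twins₃* c-commands the pronoun but from outside its binding domain, and is not c-commanded by it → coindexation permitted.
*the jurors₄* c-commands the pronoun within its binding domain → coindexation would violate Principle B.
*the negotiators₅*: the pronoun c-commands this R-expression → coindexation would violate Principle C on *the negotiators₅*.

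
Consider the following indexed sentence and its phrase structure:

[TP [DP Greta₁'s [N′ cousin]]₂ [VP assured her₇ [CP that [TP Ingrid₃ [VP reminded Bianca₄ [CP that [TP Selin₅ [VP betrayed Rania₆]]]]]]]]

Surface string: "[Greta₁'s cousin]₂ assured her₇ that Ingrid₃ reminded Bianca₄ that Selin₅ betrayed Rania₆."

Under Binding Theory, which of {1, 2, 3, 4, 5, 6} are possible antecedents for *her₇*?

*her* is a pronoun, so Principle B applies: it must be free in its binding domain.
Binding domain of *her₇*: the matrix TP, whose subject is [Greta₁'s cousin]₂.
*Greta₁* and the pronoun do not c-command one another → neither Principle B nor Principle C is at stake; coindexation permitted.
*[Greta₁'s cousin]₂* c-commands the pronoun within its binding domain → coindexation would violate Principle B.
*Ingrid₃*: the pronoun c-commands this R-expression → coindexation would violate Principle C on *Ingrid₃*.
*Bianca₄*: the pronoun c-commands this R-expression → coindexation would violate Principle C on *Bianca₄*.
*Selin₅*: the pronoun c-commands this R-expression → coindexation would violate Principle C on *Selin₅*.
*Rania₆*: the pronoun c-commands this R-expression → coindexation would violate Principle C on *Rania₆*.

{1}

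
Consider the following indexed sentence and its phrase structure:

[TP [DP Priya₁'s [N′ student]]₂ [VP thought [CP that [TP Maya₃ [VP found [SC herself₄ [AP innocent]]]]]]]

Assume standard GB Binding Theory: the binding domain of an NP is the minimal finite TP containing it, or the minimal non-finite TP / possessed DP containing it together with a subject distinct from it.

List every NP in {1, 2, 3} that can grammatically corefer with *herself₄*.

*herself* is an anaphor, so Principle A applies: it must be bound in its binding domain.
Binding domain of *herself₄*: the embedded TP, whose subject is Maya₃.
*Priya₁* does not c-command the anaphor → cannot bind it.
*[Priya₁'s student]₂* c-commands the anaphor but is outside its binding domain → cannot satisfy Principle A.
*Maya₃* c-commands the anaphor within its binding domain → licit binder.

{3}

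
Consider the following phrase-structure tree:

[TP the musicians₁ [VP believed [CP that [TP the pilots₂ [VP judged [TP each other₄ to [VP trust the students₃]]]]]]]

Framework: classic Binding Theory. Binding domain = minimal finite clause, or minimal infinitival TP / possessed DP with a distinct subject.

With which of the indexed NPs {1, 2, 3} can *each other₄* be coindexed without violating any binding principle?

{2}

*each other* is an anaphor, so Principle A applies: it must be bound in its binding domain.
Binding domain of *each other₄*: the embedded TP, whose subject is the pilots₂.
*the musicians₁* c-commands the anaphor but is outside its binding domain → cannot satisfy Principle A.
*the pilots₂* c-commands the anaphor within its binding domain → licit binder.
*the students₃* does not c-command the anaphor → cannot bind it.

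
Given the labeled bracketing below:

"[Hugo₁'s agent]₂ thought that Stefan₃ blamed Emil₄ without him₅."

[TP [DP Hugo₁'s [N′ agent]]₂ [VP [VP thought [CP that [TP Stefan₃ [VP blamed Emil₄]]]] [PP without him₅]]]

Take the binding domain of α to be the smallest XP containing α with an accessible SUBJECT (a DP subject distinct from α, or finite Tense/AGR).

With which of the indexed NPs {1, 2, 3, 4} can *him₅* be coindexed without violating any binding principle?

*him* is a pronoun, so Principle B applies: it must be free in its binding domain.
Binding domain of *him₅*: the matrix TP, whose subject is [Hugo₁'s agent]₂.
*Hugo₁* and the pronoun do not c-command one another → neither Principle B nor Principle C is at stake; coindexation permitted.
*[Hugo₁'s agent]₂* c-commands the pronoun within its binding domain → coindexation would violate Principle B.
*Stefan₃* and the pronoun do not c-command one another → neither Principle B nor Principle C is at stake; coindexation permitted.
*Emil₄* and the pronoun do not c-command one another → neither Principle B nor Principle C is at stake; coindexation permitted.

{1, 3, 4}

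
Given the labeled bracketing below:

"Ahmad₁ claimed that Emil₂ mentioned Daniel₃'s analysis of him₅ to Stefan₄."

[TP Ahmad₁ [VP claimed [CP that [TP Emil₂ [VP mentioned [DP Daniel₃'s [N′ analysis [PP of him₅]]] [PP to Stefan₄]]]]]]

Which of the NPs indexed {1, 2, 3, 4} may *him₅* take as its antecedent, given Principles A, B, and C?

{1, 2, 4}

*him* is a pronoun, so Principle B applies: it must be free in its binding domain.
Binding domain of *him₅*: the possessed DP, whose subject is Daniel₃.
*Ahmad₁* c-commands the pronoun but from outside its binding domain, and is not c-commanded by it → coindexation permitted.
*Emil₂* c-commands the pronoun but from outside its binding domain, and is not c-commanded by it → coindexation permitted.
*Daniel₃* c-commands the pronoun within its binding domain → coindexation would violate Principle B.
*Stefan₄* and the pronoun do not c-command one another → neither Principle B nor Principle C is at stake; coindexation permitted.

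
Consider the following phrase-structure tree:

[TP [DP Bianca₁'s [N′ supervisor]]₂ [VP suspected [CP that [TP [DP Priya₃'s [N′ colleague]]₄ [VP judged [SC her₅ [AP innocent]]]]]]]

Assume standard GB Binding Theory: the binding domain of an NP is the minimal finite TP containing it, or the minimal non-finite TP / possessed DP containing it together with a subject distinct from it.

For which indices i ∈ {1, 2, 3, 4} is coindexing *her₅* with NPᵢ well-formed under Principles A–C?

*her* is a pronoun, so Principle B applies: it must be free in its binding domain.
Binding domain of *her₅*: the embedded TP, whose subject is [Priya₃'s colleague]₄.
*Bianca₁* and the pronoun do not c-command one another → neither Principle B nor Principle C is at stake; coindexation permitted.
*[Bianca₁'s supervisor]₂* c-commands the pronoun but from outside its binding domain, and is not c-commanded by it → coindexation permitted.
*Priya₃* and the pronoun do not c-command one another → neither Principle B nor Principle C is at stake; coindexation permitted.
*[Priya₃'s colleague]₄* c-commands the pronoun within its binding domain → coindexation would violate Principle B.

{1, 2, 3}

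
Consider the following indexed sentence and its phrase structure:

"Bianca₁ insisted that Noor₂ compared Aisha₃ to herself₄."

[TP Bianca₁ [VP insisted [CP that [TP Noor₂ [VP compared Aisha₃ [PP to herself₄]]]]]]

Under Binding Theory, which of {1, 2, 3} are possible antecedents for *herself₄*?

{2, 3}

*herself* is an anaphor, so Principle A applies: it must be bound in its binding domain.
Binding domain of *herself₄*: the embedded TP, whose subject is Noor₂.
*Bianca₁* c-commands the anaphor but is outside its binding domain → cannot satisfy Principle A.
*Noor₂* c-commands the anaphor within its binding domain → licit binder.
*Aisha₃* c-commands the anaphor within its binding domain → licit binder.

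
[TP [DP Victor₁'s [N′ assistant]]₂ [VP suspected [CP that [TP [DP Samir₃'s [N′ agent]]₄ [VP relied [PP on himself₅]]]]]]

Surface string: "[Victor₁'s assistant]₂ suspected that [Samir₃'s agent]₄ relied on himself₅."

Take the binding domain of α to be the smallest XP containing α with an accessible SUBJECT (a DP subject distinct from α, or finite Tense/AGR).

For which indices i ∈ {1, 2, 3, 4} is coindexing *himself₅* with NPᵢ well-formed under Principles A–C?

{4}

*himself* is an anaphor, so Principle A applies: it must be bound in its binding domain.
Binding domain of *himself₅*: the embedded TP, whose subject is [Samir₃'s agent]₄.
*Victor₁* does not c-command the anaphor → cannot bind it.
*[Victor₁'s assistant]₂* c-commands the anaphor but is outside its binding domain → cannot satisfy Principle A.
*Samir₃* does not c-command the anaphor → cannot bind it.
*[Samir₃'s agent]₄* c-commands the anaphor within its binding domain → licit binder.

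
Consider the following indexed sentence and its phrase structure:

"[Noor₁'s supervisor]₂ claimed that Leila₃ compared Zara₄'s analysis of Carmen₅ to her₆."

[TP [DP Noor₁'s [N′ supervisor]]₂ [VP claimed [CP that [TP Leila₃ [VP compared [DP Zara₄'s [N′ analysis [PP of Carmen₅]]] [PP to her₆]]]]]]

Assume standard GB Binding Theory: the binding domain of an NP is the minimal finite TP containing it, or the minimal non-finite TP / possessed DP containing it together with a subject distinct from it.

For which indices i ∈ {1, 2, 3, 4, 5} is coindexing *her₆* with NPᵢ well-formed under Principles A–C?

{1, 2, 4, 5}

*her* is a pronoun, so Principle B applies: it must be free in its binding domain.
Binding domain of *her₆*: the embedded TP, whose subject is Leila₃.
*Noor₁* and the pronoun do not c-command one another → neither Principle B nor Principle C is at stake; coindexation permitted.
*[Noor₁'s supervisor]₂* c-commands the pronoun but from outside its binding domain, and is not c-commanded by it → coindexation permitted.
*Leila₃* c-commands the pronoun within its binding domain → coindexation would violate Principle B.
*Zara₄* and the pronoun do not c-command one another → neither Principle B nor Principle C is at stake; coindexation permitted.
*Carmen₅* and the pronoun do not c-command one another → neither Principle B nor Principle C is at stake; coindexation permitted.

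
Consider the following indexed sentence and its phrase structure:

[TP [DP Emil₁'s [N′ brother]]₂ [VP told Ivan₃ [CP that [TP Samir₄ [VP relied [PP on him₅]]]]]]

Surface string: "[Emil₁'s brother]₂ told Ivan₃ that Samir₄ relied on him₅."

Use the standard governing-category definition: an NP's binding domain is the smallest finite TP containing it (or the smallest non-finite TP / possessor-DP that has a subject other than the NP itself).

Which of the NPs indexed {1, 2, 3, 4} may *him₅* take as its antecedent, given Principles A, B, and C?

*him* is a pronoun, so Principle B applies: it must be free in its binding domain.
Binding domain of *him₅*: the embedded TP, whose subject is Samir₄.
*Emil₁* and the pronoun do not c-command one another → neither Principle B nor Principle C is at stake; coindexation permitted.
*[Emil₁'s brother]₂* c-commands the pronoun but from outside its binding domain, and is not c-commanded by it → coindexation permitted.
*Ivan₃* c-commands the pronoun but from outside its binding domain, and is not c-commanded by it → coindexation permitted.
*Samir₄* c-commands the pronoun within its binding domain → coindexation would violate Principle B.

{1, 2, 3}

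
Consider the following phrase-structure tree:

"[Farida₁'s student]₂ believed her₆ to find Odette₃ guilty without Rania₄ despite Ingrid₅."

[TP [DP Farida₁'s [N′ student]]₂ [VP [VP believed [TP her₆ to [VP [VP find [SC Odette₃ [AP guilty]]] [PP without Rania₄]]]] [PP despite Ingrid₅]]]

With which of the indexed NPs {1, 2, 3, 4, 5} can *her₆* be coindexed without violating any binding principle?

{1, 5}

*her* is a pronoun, so Principle B applies: it must be free in its binding domain.
Binding domain of *her₆*: the matrix TP, whose subject is [Farida₁'s student]₂.
*Farida₁* and the pronoun do not c-command one another → neither Principle B nor Principle C is at stake; coindexation permitted.
*[Farida₁'s student]₂* c-commands the pronoun within its binding domain → coindexation would violate Principle B.
*Odette₃*: the pronoun c-commands this R-expression → coindexation would violate Principle C on *Odette₃*.
*Rania₄*: the pronoun c-commands this R-expression → coindexation would violate Principle C on *Rania₄*.
*Ingrid₅* and the pronoun do not c-command one another → neither Principle B nor Principle C is at stake; coindexation permitted.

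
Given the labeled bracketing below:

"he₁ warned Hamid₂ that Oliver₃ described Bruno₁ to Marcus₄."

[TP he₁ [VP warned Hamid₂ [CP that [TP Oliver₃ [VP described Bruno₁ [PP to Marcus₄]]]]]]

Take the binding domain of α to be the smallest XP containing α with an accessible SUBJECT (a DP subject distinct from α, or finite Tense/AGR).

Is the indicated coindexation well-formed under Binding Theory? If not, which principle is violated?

Principle C

The two coindexed NPs are *he₁* and *Bruno₁*.
*Bruno₁* is an R-expression. Principle C requires it to be free everywhere.
*he₁* c-commands it and carries the same index.
The R-expression is bound → Principle C violation.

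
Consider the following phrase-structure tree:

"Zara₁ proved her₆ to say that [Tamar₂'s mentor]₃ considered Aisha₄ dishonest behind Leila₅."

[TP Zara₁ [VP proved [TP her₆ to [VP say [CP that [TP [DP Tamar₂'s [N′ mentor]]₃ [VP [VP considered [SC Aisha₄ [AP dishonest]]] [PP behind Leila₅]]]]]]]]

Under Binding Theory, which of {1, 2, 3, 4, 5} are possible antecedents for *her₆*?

none

*her* is a pronoun, so Principle B applies: it must be free in its binding domain.
Binding domain of *her₆*: the matrix TP, whose subject is Zara₁.
*Zara₁* c-commands the pronoun within its binding domain → coindexation would violate Principle B.
*Tamar₂*: the pronoun c-commands this R-expression → coindexation would violate Principle C on *Tamar₂*.
*[Tamar₂'s mentor]₃*: the pronoun c-commands this R-expression → coindexation would violate Principle C on *[Tamar₂'s mentor]₃*.
*Aisha₄*: the pronoun c-commands this R-expression → coindexation would violate Principle C on *Aisha₄*.
*Leila₅*: the pronoun c-commands this R-expression → coindexation would violate Principle C on *Leila₅*.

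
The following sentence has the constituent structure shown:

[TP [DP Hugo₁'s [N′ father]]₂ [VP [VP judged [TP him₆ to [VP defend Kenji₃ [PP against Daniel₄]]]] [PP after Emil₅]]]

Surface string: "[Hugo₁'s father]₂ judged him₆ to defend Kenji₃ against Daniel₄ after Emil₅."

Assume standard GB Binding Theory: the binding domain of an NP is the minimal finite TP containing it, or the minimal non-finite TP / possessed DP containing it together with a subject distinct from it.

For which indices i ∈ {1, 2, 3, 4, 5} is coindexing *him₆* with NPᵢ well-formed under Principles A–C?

*him* is a pronoun, so Principle B applies: it must be free in its binding domain.
Binding domain of *him₆*: the matrix TP, whose subject is [Hugo₁'s father]₂.
*Hugo₁* and the pronoun do not c-command one another → neither Principle B nor Principle C is at stake; coindexation permitted.
*[Hugo₁'s father]₂* c-commands the pronoun within its binding domain → coindexation would violate Principle B.
*Kenji₃*: the pronoun c-commands this R-expression → coindexation would violate Principle C on *Kenji₃*.
*Daniel₄*: the pronoun c-commands this R-expression → coindexation would violate Principle C on *Daniel₄*.
*Emil₅* and the pronoun do not c-command one another → neither Principle B nor Principle C is at stake; coindexation permitted.

{1, 5}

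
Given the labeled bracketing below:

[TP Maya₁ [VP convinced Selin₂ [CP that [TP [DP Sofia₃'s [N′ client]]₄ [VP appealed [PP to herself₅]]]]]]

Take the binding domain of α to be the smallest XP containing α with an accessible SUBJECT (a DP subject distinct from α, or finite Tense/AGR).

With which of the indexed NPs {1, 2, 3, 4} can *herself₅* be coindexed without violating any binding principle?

*herself* is an anaphor, so Principle A applies: it must be bound in its binding domain.
Binding domain of *herself₅*: the embedded TP, whose subject is [Sofia₃'s client]₄.
*Maya₁* c-commands the anaphor but is outside its binding domain → cannot satisfy Principle A.
*Selin₂* c-commands the anaphor but is outside its binding domain → cannot satisfy Principle A.
*Sofia₃* does not c-command the anaphor → cannot bind it.
*[Sofia₃'s client]₄* c-commands the anaphor within its binding domain → licit binder.

{4}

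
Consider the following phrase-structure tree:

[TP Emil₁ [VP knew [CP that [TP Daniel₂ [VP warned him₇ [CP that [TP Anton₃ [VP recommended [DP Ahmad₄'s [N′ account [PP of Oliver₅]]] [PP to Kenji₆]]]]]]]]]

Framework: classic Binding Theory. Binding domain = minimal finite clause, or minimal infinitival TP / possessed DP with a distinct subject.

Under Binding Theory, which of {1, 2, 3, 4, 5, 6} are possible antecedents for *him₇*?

{1}

*him* is a pronoun, so Principle B applies: it must be free in its binding domain.
Binding domain of *him₇*: the embedded TP, whose subject is Daniel₂.
*Emil₁* c-commands the pronoun but from outside its binding domain, and is not c-commanded by it → coindexation permitted.
*Daniel₂* c-commands the pronoun within its binding domain → coindexation would violate Principle B.
*Anton₃*: the pronoun c-commands this R-expression → coindexation would violate Principle C on *Anton₃*.
*Ahmad₄*: the pronoun c-commands this R-expression → coindexation would violate Principle C on *Ahmad₄*.
*Oliver₅*: the pronoun c-commands this R-expression → coindexation would violate Principle C on *Oliver₅*.
*Kenji₆*: the pronoun c-commands this R-expression → coindexation would violate Principle C on *Kenji₆*.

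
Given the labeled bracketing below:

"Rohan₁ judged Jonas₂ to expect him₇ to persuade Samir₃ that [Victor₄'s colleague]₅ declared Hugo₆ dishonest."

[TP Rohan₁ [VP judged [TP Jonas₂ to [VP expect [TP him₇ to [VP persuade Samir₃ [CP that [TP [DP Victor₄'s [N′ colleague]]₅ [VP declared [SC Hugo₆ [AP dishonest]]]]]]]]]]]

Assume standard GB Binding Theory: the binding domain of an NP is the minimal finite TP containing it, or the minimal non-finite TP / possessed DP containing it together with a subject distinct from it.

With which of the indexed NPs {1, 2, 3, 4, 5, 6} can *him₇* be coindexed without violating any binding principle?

{1}

*him* is a pronoun, so Principle B applies: it must be free in its binding domain.
Binding domain of *him₇*: the embedded TP, whose subject is Jonas₂.
*Rohan₁* c-commands the pronoun but from outside its binding domain, and is not c-commanded by it → coindexation permitted.
*Jonas₂* c-commands the pronoun within its binding domain → coindexation would violate Principle B.
*Samir₃*: the pronoun c-commands this R-expression → coindexation would violate Principle C on *Samir₃*.
*Victor₄*: the pronoun c-commands this R-expression → coindexation would violate Principle C on *Victor₄*.
*[Victor₄'s colleague]₅*: the pronoun c-commands this R-expression → coindexation would violate Principle C on *[Victor₄'s colleague]₅*.
*Hugo₆*: the pronoun c-commands this R-expression → coindexation would violate Principle C on *Hugo₆*.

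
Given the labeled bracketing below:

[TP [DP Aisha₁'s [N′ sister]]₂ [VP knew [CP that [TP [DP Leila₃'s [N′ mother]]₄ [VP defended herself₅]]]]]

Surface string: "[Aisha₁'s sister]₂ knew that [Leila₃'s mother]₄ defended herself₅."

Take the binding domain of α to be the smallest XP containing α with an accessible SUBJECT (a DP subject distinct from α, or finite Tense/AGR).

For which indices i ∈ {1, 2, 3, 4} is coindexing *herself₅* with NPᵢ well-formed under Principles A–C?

*herself* is an anaphor, so Principle A applies: it must be bound in its binding domain.
Binding domain of *herself₅*: the embedded TP, whose subject is [Leila₃'s mother]₄.
*Aisha₁* does not c-command the anaphor → cannot bind it.
*[Aisha₁'s sister]₂* c-commands the anaphor but is outside its binding domain → cannot satisfy Principle A.
*Leila₃* does not c-command the anaphor → cannot bind it.
*[Leila₃'s mother]₄* c-commands the anaphor within its binding domain → licit binder.

{4}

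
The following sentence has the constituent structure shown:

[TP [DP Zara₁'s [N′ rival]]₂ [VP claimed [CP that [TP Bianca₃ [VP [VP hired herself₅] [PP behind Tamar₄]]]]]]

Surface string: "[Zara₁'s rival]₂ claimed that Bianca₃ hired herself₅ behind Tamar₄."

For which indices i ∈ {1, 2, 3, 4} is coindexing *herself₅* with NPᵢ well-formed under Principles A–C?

*herself* is an anaphor, so Principle A applies: it must be bound in its binding domain.
Binding domain of *herself₅*: the embedded TP, whose subject is Bianca₃.
*Zara₁* does not c-command the anaphor → cannot bind it.
*[Zara₁'s rival]₂* c-commands the anaphor but is outside its binding domain → cannot satisfy Principle A.
*Bianca₃* c-commands the anaphor within its binding domain → licit binder.
*Tamar₄* does not c-command the anaphor → cannot bind it.

{3}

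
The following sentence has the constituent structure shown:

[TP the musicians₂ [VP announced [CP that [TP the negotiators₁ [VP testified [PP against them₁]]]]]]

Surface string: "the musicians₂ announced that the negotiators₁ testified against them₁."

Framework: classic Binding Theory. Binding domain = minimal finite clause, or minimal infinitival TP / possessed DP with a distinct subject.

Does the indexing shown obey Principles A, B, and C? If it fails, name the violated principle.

Principle B

The two coindexed NPs are *the negotiators₁* and *them₁*.
*them₁* is a pronoun. Its binding domain is the embedded TP, whose subject is the negotiators₁.
*the negotiators₁* c-commands it within that domain and carries the same index.
The pronoun is locally bound → Principle B violation.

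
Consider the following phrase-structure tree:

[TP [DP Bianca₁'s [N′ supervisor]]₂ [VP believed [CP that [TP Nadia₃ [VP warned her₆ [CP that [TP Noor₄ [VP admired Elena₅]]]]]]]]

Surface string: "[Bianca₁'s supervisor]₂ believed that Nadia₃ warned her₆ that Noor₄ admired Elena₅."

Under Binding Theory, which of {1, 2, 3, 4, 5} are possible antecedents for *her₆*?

*her* is a pronoun, so Principle B applies: it must be free in its binding domain.
Binding domain of *her₆*: the embedded TP, whose subject is Nadia₃.
*Bianca₁* and the pronoun do not c-command one another → neither Principle B nor Principle C is at stake; coindexation permitted.
*[Bianca₁'s supervisor]₂* c-commands the pronoun but from outside its binding domain, and is not c-commanded by it → coindexation permitted.
*Nadia₃* c-commands the pronoun within its binding domain → coindexation would violate Principle B.
*Noor₄*: the pronoun c-commands this R-expression → coindexation would violate Principle C on *Noor₄*.
*Elena₅*: the pronoun c-commands this R-expression → coindexation would violate Principle C on *Elena₅*.

{1, 2}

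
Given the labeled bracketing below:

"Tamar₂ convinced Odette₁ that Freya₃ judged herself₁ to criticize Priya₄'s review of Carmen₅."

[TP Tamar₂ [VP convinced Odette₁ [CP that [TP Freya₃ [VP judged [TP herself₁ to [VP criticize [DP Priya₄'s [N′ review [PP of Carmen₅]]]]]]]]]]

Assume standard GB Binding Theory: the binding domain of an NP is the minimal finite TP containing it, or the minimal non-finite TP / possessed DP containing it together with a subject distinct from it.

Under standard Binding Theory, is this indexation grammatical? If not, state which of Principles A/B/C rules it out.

The two coindexed NPs are *Odette₁* and *herself₁*.
*herself₁* is an anaphor. Principle A requires it to be bound within its binding domain — the embedded TP, whose subject is Freya₃.
Within that domain it is c-commanded by *Freya₃*, which does not share its index.
*Odette₁* does c-command the anaphor, but from outside its binding domain.
The anaphor is unbound in its domain → Principle A violation.

Principle A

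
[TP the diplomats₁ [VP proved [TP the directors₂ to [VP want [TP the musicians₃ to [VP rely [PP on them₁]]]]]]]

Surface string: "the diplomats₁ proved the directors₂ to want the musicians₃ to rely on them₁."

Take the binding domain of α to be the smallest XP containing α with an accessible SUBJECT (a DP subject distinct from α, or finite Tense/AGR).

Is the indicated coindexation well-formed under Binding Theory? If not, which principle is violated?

The two coindexed NPs are *the diplomats₁* and *them₁*.
*them₁* is a pronoun; its binding domain is the embedded TP, whose subject is the musicians₃. Within that domain it is c-commanded only by *the musicians₃*, which carries a different index — the pronoun is free locally, so Principle B holds.
*the diplomats₁* is an R-expression; *them₁* does not c-command it, and no other NP shares its index, so Principle C is satisfied.
All principles are respected.

grammatical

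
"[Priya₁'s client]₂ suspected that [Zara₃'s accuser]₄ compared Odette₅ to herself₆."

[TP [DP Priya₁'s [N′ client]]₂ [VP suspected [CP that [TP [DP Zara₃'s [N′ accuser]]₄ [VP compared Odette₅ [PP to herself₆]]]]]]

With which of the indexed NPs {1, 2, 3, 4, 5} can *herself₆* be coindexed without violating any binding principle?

{4, 5}

*herself* is an anaphor, so Principle A applies: it must be bound in its binding domain.
Binding domain of *herself₆*: the embedded TP, whose subject is [Zara₃'s accuser]₄.
*Priya₁* does not c-command the anaphor → cannot bind it.
*[Priya₁'s client]₂* c-commands the anaphor but is outside its binding domain → cannot satisfy Principle A.
*Zara₃* does not c-command the anaphor → cannot bind it.
*[Zara₃'s accuser]₄* c-commands the anaphor within its binding domain → licit binder.
*Odette₅* c-commands the anaphor within its binding domain → licit binder.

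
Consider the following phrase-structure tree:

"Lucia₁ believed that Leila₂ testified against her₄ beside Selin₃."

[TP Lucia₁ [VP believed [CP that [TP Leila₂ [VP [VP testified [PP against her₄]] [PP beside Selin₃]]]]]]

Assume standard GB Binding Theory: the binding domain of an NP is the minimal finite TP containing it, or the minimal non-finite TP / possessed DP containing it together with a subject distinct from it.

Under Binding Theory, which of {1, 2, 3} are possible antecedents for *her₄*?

*her* is a pronoun, so Principle B applies: it must be free in its binding domain.
Binding domain of *her₄*: the embedded TP, whose subject is Leila₂.
*Lucia₁* c-commands the pronoun but from outside its binding domain, and is not c-commanded by it → coindexation permitted.
*Leila₂* c-commands the pronoun within its binding domain → coindexation would violate Principle B.
*Selin₃* and the pronoun do not c-command one another → neither Principle B nor Principle C is at stake; coindexation permitted.

{1, 3}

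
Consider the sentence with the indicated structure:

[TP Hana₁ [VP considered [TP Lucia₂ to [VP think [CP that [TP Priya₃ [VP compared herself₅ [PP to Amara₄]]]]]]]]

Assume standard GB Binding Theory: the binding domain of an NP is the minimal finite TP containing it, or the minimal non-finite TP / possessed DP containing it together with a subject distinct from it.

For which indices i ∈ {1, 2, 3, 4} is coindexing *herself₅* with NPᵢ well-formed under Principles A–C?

{3}

*herself* is an anaphor, so Principle A applies: it must be bound in its binding domain.
Binding domain of *herself₅*: the embedded TP, whose subject is Priya₃.
*Hana₁* c-commands the anaphor but is outside its binding domain → cannot satisfy Principle A.
*Lucia₂* c-commands the anaphor but is outside its binding domain → cannot satisfy Principle A.
*Priya₃* c-commands the anaphor within its binding domain → licit binder.
*Amara₄* does not c-command the anaphor → cannot bind it.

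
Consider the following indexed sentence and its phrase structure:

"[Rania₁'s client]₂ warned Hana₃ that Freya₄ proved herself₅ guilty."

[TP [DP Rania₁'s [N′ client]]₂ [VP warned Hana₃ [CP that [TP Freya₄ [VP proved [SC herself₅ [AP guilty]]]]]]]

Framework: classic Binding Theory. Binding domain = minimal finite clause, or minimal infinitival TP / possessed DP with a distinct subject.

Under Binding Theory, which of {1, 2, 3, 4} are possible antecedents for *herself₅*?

*herself* is an anaphor, so Principle A applies: it must be bound in its binding domain.
Binding domain of *herself₅*: the embedded TP, whose subject is Freya₄.
*Rania₁* does not c-command the anaphor → cannot bind it.
*[Rania₁'s client]₂* c-commands the anaphor but is outside its binding domain → cannot satisfy Principle A.
*Hana₃* c-commands the anaphor but is outside its binding domain → cannot satisfy Principle A.
*Freya₄* c-commands the anaphor within its binding domain → licit binder.

{4}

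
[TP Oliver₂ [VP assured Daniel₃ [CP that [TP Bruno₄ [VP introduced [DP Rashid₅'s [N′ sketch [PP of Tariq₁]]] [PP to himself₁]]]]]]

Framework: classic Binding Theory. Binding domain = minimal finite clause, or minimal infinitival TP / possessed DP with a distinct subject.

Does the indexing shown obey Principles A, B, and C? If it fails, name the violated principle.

The two coindexed NPs are *Tariq₁* and *himself₁*.
*himself₁* is an anaphor. Principle A requires it to be bound within its binding domain — the embedded TP, whose subject is Bruno₄.
Within that domain it is c-commanded by *Bruno₄*, which does not share its index.
*Tariq₁* does not c-command the anaphor at all.
The anaphor is unbound in its domain → Principle A violation.

Principle A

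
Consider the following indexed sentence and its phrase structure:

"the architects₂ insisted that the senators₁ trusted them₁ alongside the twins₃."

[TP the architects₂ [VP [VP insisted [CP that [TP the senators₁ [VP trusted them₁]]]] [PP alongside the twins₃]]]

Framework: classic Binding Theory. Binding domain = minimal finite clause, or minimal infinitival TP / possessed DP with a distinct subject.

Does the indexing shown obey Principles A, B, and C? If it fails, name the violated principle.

Principle B

The two coindexed NPs are *the senators₁* and *them₁*.
*them₁* is a pronoun. Its binding domain is the embedded TP, whose subject is the senators₁.
*the senators₁* c-commands it within that domain and carries the same index.
The pronoun is locally bound → Principle B violation.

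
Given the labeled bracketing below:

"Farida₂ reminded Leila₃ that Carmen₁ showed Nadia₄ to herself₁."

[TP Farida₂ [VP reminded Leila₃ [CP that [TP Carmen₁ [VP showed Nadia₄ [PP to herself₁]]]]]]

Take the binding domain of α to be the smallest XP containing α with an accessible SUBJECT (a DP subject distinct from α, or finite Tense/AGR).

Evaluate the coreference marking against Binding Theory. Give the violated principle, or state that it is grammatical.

The two coindexed NPs are *Carmen₁* and *herself₁*.
*herself₁* is an anaphor; its binding domain is the embedded TP, whose subject is Carmen₁. *Carmen₁* c-commands it within that domain and shares its index, so Principle A is satisfied.
*Carmen₁* is an R-expression; *herself₁* does not c-command it, and no other NP shares its index, so Principle C is satisfied.
All principles are respected.

grammatical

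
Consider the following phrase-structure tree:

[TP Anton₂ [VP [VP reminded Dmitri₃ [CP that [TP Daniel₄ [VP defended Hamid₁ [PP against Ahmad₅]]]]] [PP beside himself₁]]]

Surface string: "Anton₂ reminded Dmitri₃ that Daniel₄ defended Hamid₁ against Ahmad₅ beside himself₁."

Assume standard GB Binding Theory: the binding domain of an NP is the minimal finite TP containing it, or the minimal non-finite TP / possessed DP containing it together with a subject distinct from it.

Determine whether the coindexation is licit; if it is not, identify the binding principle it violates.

The two coindexed NPs are *Hamid₁* and *himself₁*.
*himself₁* is an anaphor. Principle A requires it to be bound within its binding domain — the matrix TP, whose subject is Anton₂.
Within that domain it is c-commanded by *Anton₂*, which does not share its index.
*Hamid₁* does not c-command the anaphor at all.
The anaphor is unbound in its domain → Principle A violation.

Principle A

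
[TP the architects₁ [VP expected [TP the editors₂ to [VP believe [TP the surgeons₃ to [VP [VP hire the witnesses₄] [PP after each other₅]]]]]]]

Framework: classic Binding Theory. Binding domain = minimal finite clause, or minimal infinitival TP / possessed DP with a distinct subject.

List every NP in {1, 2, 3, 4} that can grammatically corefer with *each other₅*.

*each other* is an anaphor, so Principle A applies: it must be bound in its binding domain.
Binding domain of *each other₅*: the embedded TP, whose subject is the surgeons₃.
*the architects₁* c-commands the anaphor but is outside its binding domain → cannot satisfy Principle A.
*the editors₂* c-commands the anaphor but is outside its binding domain → cannot satisfy Principle A.
*the surgeons₃* c-commands the anaphor within its binding domain → licit binder.
*the witnesses₄* does not c-command the anaphor → cannot bind it.

{3}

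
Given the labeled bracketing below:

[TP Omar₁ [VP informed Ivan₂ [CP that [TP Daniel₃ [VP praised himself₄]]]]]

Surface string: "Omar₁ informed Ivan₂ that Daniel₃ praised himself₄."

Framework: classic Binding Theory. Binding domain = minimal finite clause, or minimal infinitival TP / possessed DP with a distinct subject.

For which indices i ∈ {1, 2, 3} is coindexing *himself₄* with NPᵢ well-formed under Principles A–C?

{3}

*himself* is an anaphor, so Principle A applies: it must be bound in its binding domain.
Binding domain of *himself₄*: the embedded TP, whose subject is Daniel₃.
*Omar₁* c-commands the anaphor but is outside its binding domain → cannot satisfy Principle A.
*Ivan₂* c-commands the anaphor but is outside its binding domain → cannot satisfy Principle A.
*Daniel₃* c-commands the anaphor within its binding domain → licit binder.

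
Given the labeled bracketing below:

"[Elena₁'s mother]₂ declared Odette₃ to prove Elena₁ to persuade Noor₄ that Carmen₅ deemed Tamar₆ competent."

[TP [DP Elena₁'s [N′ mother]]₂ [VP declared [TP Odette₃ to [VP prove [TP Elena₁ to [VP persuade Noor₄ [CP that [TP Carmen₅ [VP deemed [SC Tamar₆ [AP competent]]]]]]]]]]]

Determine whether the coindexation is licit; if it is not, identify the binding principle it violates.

The two coindexed NPs are *Elena₁* and *Elena₁*.
*Elena₁* is an R-expression; no coindexed NP c-commands it, so Principle C holds.
*Elena₁* is an R-expression; *Elena₁* does not c-command it, and no other NP shares its index, so Principle C is satisfied.
All principles are respected.

grammatical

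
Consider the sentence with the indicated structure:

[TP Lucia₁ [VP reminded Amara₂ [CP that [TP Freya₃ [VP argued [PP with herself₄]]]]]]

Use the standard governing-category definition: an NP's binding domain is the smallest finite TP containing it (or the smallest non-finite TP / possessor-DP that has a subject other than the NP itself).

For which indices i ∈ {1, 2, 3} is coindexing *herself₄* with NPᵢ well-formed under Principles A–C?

{3}

*herself* is an anaphor, so Principle A applies: it must be bound in its binding domain.
Binding domain of *herself₄*: the embedded TP, whose subject is Freya₃.
*Lucia₁* c-commands the anaphor but is outside its binding domain → cannot satisfy Principle A.
*Amara₂* c-commands the anaphor but is outside its binding domain → cannot satisfy Principle A.
*Freya₃* c-commands the anaphor within its binding domain → licit binder.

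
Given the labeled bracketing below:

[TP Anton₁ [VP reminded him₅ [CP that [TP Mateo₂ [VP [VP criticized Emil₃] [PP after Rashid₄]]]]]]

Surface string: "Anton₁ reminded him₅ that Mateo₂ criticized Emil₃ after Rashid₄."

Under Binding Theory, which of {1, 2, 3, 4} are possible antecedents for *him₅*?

none

*him* is a pronoun, so Principle B applies: it must be free in its binding domain.
Binding domain of *him₅*: the matrix TP, whose subject is Anton₁.
*Anton₁* c-commands the pronoun within its binding domain → coindexation would violate Principle B.
*Mateo₂*: the pronoun c-commands this R-expression → coindexation would violate Principle C on *Mateo₂*.
*Emil₃*: the pronoun c-commands this R-expression → coindexation would violate Principle C on *Emil₃*.
*Rashid₄*: the pronoun c-commands this R-expression → coindexation would violate Principle C on *Rashid₄*.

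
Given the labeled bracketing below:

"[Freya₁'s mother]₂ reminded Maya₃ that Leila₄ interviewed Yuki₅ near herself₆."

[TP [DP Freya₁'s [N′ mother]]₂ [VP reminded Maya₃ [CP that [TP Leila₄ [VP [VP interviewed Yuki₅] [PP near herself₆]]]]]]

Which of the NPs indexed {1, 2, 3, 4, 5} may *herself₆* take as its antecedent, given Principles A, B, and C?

*herself* is an anaphor, so Principle A applies: it must be bound in its binding domain.
Binding domain of *herself₆*: the embedded TP, whose subject is Leila₄.
*Freya₁* does not c-command the anaphor → cannot bind it.
*[Freya₁'s mother]₂* c-commands the anaphor but is outside its binding domain → cannot satisfy Principle A.
*Maya₃* c-commands the anaphor but is outside its binding domain → cannot satisfy Principle A.
*Leila₄* c-commands the anaphor within its binding domain → licit binder.
*Yuki₅* does not c-command the anaphor → cannot bind it.

{4}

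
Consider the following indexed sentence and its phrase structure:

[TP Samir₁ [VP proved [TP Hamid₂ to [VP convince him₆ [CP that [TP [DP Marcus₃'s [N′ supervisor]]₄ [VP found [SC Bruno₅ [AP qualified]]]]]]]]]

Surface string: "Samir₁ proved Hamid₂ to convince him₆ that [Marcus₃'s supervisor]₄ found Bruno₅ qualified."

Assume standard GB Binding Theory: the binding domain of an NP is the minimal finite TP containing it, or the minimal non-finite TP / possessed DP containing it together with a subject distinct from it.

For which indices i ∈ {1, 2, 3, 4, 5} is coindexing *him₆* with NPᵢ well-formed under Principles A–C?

{1}

*him* is a pronoun, so Principle B applies: it must be free in its binding domain.
Binding domain of *him₆*: the embedded TP, whose subject is Hamid₂.
*Samir₁* c-commands the pronoun but from outside its binding domain, and is not c-commanded by it → coindexation permitted.
*Hamid₂* c-commands the pronoun within its binding domain → coindexation would violate Principle B.
*Marcus₃*: the pronoun c-commands this R-expression → coindexation would violate Principle C on *Marcus₃*.
*[Marcus₃'s supervisor]₄*: the pronoun c-commands this R-expression → coindexation would violate Principle C on *[Marcus₃'s supervisor]₄*.
*Bruno₅*: the pronoun c-commands this R-expression → coindexation would violate Principle C on *Bruno₅*.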